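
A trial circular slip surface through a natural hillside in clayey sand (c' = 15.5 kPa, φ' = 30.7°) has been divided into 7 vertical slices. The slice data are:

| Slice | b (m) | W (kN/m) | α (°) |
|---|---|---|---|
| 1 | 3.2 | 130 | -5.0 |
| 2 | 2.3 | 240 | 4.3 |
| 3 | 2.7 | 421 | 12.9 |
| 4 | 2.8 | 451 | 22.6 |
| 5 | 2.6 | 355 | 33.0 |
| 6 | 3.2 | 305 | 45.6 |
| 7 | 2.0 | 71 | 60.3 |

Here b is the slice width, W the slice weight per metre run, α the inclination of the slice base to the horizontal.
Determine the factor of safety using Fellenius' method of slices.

FS = 1.86

Ordinary method of slices: FS = Σ[c'·Δl_i + (W_i cosα_i)·tanφ'] / Σ W_i sinα_i, with Δl_i = b_i / cosα_i.
Slice 1: Δl = 3.2/cos(-5.0°) = 3.212 m; N'_1 = 130·cos(-5.0°) = 129.5; c'Δl = 49.79; W sinα = -11.3
Slice 2: Δl = 2.3/cos4.3° = 2.306 m; N'_2 = 240·cos4.3° = 239.3; c'Δl = 35.75; W sinα = 18.0
Slice 3: Δl = 2.7/cos12.9° = 2.770 m; N'_3 = 421·cos12.9° = 410.4; c'Δl = 42.93; W sinα = 94.0
Slice 4: Δl = 2.8/cos22.6° = 3.033 m; N'_4 = 451·cos22.6° = 416.4; c'Δl = 47.01; W sinα = 173.3
Slice 5: Δl = 2.6/cos33.0° = 3.100 m; N'_5 = 355·cos33.0° = 297.7; c'Δl = 48.05; W sinα = 193.3
Slice 6: Δl = 3.2/cos45.6° = 4.574 m; N'_6 = 305·cos45.6° = 213.4; c'Δl = 70.89; W sinα = 217.9
Slice 7: Δl = 2.0/cos60.3° = 4.037 m; N'_7 = 71·cos60.3° = 35.2; c'Δl = 62.57; W sinα = 61.7
Σc'Δl = 357.0 kN/m; ΣN' = 1741.9 kN/m; ΣW sinα = 746.9 kN/m
Resisting = 357.0 + 1741.9·tan30.7° = 357.0 + 1034.2 = 1391.2 kN/m
FS = 1391.2 / 746.9 = 1.863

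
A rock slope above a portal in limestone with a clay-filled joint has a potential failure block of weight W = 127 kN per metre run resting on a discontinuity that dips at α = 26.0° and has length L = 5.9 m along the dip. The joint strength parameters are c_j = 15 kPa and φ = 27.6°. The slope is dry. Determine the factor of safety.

Resolving the block weight along and normal to the plane and applying the Mohr–Coulomb strength on the joint:
N' = W cosα = 127·cos26.0° = 114.1 kN/m
Driving force T = W sinα = 127·sin26.0° = 55.7 kN/m
Resisting force R = c_j·L + N'·tanφ = 15·5.9 + 114.1·tan27.6° = 88.5 + 59.7 = 148.2 kN/m
FS = R / T = 148.2 / 55.7 = 2.662

FS = 2.66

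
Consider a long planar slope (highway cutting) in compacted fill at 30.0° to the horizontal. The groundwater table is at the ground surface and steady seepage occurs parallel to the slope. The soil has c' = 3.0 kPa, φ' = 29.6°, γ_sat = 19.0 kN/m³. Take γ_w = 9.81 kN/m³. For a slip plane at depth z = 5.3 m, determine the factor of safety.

FS = 0.54

With seepage parallel to the slope and the water table at the surface, the effective normal stress on the slip plane uses the buoyant unit weight γ' = γ_sat − γ_w while the driving shear stress uses γ_sat:
FS = [c' + γ' z cos²β tanφ'] / [γ_sat z sinβ cosβ]
γ' = 19.0 − 9.81 = 9.19 kN/m³
Numerator = 3.0 + 9.19·5.3·cos²30.0°·tan29.6° = 3.0 + 9.19·5.3·0.7500·0.5681 = 23.752 kPa
Denominator = 19.0·5.3·sin30.0°·cos30.0° = 19.0·5.3·0.5000·0.8660 = 43.604 kPa
FS = 23.752 / 43.604 = 0.545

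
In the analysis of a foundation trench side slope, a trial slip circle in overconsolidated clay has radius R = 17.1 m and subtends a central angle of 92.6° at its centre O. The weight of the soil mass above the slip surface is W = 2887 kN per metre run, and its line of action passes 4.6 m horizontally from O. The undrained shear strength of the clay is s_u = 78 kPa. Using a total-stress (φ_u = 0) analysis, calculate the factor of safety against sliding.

Taking moments about the centre O, the resisting moment is provided by the undrained shear strength acting along the arc:
Arc length L_a = R·θ = 17.1·(92.6°·π/180) = 17.1·1.6162 = 27.64 m
M_R = s_u·L_a·R = 78·27.64·17.1 = 36861.7 kN·m/m
M_D = W·d = 2887·4.6 = 13280.2 kN·m/m
FS = M_R / M_D = 36861.7 / 13280.2 = 2.776

FS = 2.78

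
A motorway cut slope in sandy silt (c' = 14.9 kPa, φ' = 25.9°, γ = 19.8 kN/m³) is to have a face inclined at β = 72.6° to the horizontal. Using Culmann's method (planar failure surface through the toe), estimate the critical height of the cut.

Culmann's analysis gives the critical failure plane at α_cr = (β + φ')/2 = (72.6 + 25.9)/2 = 49.2°, and the critical height
H_c = (4c'/γ) · sinβ cosφ' / [1 − cos(β − φ')]
    = (4·14.9/19.8) · sin72.6°·cos25.9° / [1 − cos(46.7°)]
    = 3.010 · 0.9542·0.8996 / [1 − 0.6858]
    = 3.010 · 0.8584 / 0.3142
    = 8.22 m

H_c = 8.22 m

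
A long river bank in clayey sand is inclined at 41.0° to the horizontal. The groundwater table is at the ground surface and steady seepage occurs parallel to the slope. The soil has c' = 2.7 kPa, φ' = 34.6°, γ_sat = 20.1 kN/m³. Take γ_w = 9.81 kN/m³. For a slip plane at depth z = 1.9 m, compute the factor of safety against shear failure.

With seepage parallel to the slope and the water table at the surface, the effective normal stress on the slip plane uses the buoyant unit weight γ' = γ_sat − γ_w while the driving shear stress uses γ_sat:
FS = [c' + γ' z cos²β tanφ'] / [γ_sat z sinβ cosβ]
γ' = 20.1 − 9.81 = 10.29 kN/m³
Numerator = 2.7 + 10.29·1.9·cos²41.0°·tan34.6° = 2.7 + 10.29·1.9·0.5696·0.6899 = 10.382 kPa
Denominator = 20.1·1.9·sin41.0°·cos41.0° = 20.1·1.9·0.6561·0.7547 = 18.909 kPa
FS = 10.382 / 18.909 = 0.549

FS = 0.55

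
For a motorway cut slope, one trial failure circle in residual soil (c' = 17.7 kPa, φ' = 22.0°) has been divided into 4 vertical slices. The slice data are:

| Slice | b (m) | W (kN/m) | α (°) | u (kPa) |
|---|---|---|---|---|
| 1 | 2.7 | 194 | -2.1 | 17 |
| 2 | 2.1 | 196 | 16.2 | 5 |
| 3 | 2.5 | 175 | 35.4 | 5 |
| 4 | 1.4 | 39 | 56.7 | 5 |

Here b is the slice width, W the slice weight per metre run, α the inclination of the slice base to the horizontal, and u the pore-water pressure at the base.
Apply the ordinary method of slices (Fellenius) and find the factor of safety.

FS = 2.05

Ordinary method of slices: FS = Σ[c'·Δl_i + (W_i cosα_i − u_i·Δl_i)·tanφ'] / Σ W_i sinα_i, with Δl_i = b_i / cosα_i.
Slice 1: Δl = 2.7/cos(-2.1°) = 2.702 m; N'_1 = 194·cos(-2.1°) − 17·2.702 = 147.9; c'Δl = 47.82; W sinα = -7.1
Slice 2: Δl = 2.1/cos16.2° = 2.187 m; N'_2 = 196·cos16.2° − 5·2.187 = 177.3; c'Δl = 38.71; W sinα = 54.7
Slice 3: Δl = 2.5/cos35.4° = 3.067 m; N'_3 = 175·cos35.4° − 5·3.067 = 127.3; c'Δl = 54.29; W sinα = 101.4
Slice 4: Δl = 1.4/cos56.7° = 2.550 m; N'_4 = 39·cos56.7° − 5·2.550 = 8.7; c'Δl = 45.13; W sinα = 32.6
Σc'Δl = 185.9 kN/m; ΣN' = 461.2 kN/m; ΣW sinα = 181.5 kN/m
Resisting = 185.9 + 461.2·tan22.0° = 185.9 + 186.3 = 372.3 kN/m
FS = 372.3 / 181.5 = 2.051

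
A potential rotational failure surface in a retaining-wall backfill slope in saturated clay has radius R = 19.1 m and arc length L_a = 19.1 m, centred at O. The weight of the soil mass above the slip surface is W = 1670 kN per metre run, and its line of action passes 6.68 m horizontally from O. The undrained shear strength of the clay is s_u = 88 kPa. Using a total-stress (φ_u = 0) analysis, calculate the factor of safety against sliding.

Taking moments about the centre O, the resisting moment is provided by the undrained shear strength acting along the arc:
M_R = s_u·L_a·R = 88·19.10·19.1 = 32103.3 kN·m/m
M_D = W·d = 1670·6.68 = 11155.6 kN·m/m
FS = M_R / M_D = 32103.3 / 11155.6 = 2.878

FS = 2.88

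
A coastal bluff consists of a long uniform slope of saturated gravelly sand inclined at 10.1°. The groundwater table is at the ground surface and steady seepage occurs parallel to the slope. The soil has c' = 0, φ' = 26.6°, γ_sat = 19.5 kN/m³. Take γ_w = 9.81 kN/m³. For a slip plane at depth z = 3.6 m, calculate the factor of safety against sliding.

FS = 1.40

With seepage parallel to the slope and the water table at the surface, the effective normal stress on the slip plane uses the buoyant unit weight γ' = γ_sat − γ_w while the driving shear stress uses γ_sat:
FS = [c' + γ' z cos²β tanφ'] / [γ_sat z sinβ cosβ]
(For c' = 0 this reduces to FS = (γ'/γ_sat)·tanφ'/tanβ.)
γ' = 19.5 − 9.81 = 9.69 kN/m³
Numerator = 0.0 + 9.69·3.6·cos²10.1°·tan26.6° = 0.0 + 9.69·3.6·0.9692·0.5008 = 16.931 kPa
Denominator = 19.5·3.6·sin10.1°·cos10.1° = 19.5·3.6·0.1754·0.9845 = 12.120 kPa
FS = 16.931 / 12.120 = 1.397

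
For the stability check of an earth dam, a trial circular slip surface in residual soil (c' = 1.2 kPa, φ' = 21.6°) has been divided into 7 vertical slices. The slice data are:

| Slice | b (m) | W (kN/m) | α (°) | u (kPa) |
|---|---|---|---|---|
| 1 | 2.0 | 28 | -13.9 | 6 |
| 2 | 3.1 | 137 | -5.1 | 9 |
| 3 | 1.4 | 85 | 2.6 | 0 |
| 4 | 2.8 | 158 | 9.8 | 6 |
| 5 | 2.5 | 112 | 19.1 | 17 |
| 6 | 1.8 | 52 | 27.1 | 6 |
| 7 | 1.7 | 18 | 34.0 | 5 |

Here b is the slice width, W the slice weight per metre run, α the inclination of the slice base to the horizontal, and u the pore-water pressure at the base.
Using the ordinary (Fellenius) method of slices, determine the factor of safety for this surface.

FS = 2.38

Ordinary method of slices: FS = Σ[c'·Δl_i + (W_i cosα_i − u_i·Δl_i)·tanφ'] / Σ W_i sinα_i, with Δl_i = b_i / cosα_i.
Slice 1: Δl = 2.0/cos(-13.9°) = 2.060 m; N'_1 = 28·cos(-13.9°) − 6·2.060 = 14.8; c'Δl = 2.47; W sinα = -6.7
Slice 2: Δl = 3.1/cos(-5.1°) = 3.112 m; N'_2 = 137·cos(-5.1°) − 9·3.112 = 108.4; c'Δl = 3.73; W sinα = -12.2
Slice 3: Δl = 1.4/cos2.6° = 1.401 m; N'_3 = 85·cos2.6° − 0·1.401 = 84.9; c'Δl = 1.68; W sinα = 3.9
Slice 4: Δl = 2.8/cos9.8° = 2.841 m; N'_4 = 158·cos9.8° − 6·2.841 = 138.6; c'Δl = 3.41; W sinα = 26.9
Slice 5: Δl = 2.5/cos19.1° = 2.646 m; N'_5 = 112·cos19.1° − 17·2.646 = 60.9; c'Δl = 3.17; W sinα = 36.6
Slice 6: Δl = 1.8/cos27.1° = 2.022 m; N'_6 = 52·cos27.1° − 6·2.022 = 34.2; c'Δl = 2.43; W sinα = 23.7
Slice 7: Δl = 1.7/cos34.0° = 2.051 m; N'_7 = 18·cos34.0° − 5·2.051 = 4.7; c'Δl = 2.46; W sinα = 10.1
Σc'Δl = 19.4 kN/m; ΣN' = 446.5 kN/m; ΣW sinα = 82.2 kN/m
Resisting = 19.4 + 446.5·tan21.6° = 19.4 + 176.8 = 196.1 kN/m
FS = 196.1 / 82.2 = 2.385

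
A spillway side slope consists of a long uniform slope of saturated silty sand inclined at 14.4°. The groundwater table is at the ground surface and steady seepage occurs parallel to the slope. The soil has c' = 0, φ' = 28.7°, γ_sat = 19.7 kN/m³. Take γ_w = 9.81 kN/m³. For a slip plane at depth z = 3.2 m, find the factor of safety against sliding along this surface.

With seepage parallel to the slope and the water table at the surface, the effective normal stress on the slip plane uses the buoyant unit weight γ' = γ_sat − γ_w while the driving shear stress uses γ_sat:
FS = [c' + γ' z cos²β tanφ'] / [γ_sat z sinβ cosβ]
(For c' = 0 this reduces to FS = (γ'/γ_sat)·tanφ'/tanβ.)
γ' = 19.7 − 9.81 = 9.89 kN/m³
Numerator = 0.0 + 9.89·3.2·cos²14.4°·tan28.7° = 0.0 + 9.89·3.2·0.9382·0.5475 = 16.255 kPa
Denominator = 19.7·3.2·sin14.4°·cos14.4° = 19.7·3.2·0.2487·0.9686 = 15.185 kPa
FS = 16.255 / 15.185 = 1.070

FS = 1.07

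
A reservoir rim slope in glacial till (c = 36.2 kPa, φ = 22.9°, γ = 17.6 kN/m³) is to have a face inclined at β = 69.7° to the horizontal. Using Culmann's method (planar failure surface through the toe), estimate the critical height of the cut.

H_c = 22.53 m

Culmann's analysis gives the critical failure plane at α_cr = (β + φ)/2 = (69.7 + 22.9)/2 = 46.3°, and the critical height
H_c = (4c/γ) · sinβ cosφ / [1 − cos(β − φ)]
    = (4·36.2/17.6) · sin69.7°·cos22.9° / [1 − cos(46.8°)]
    = 8.227 · 0.9379·0.9212 / [1 − 0.6845]
    = 8.227 · 0.8640 / 0.3155
    = 22.53 m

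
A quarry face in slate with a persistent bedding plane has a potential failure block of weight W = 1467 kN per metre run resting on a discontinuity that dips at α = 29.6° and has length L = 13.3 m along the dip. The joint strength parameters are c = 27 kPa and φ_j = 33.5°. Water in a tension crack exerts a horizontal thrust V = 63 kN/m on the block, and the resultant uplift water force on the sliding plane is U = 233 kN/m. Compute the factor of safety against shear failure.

Resolving the block weight along and normal to the plane and applying the Mohr–Coulomb strength on the joint:
N' = W cosα − U − V sinα = 1467·cos29.6° − 233 − 63·sin29.6° = 1011.4 kN/m
Driving force T = W sinα + V cosα = 1467·sin29.6° + 63·cos29.6° = 779.4 kN/m
Resisting force R = c·L + N'·tanφ_j = 27·13.3 + 1011.4·tan33.5° = 359.1 + 669.5 = 1028.6 kN/m
FS = R / T = 1028.6 / 779.4 = 1.320

FS = 1.32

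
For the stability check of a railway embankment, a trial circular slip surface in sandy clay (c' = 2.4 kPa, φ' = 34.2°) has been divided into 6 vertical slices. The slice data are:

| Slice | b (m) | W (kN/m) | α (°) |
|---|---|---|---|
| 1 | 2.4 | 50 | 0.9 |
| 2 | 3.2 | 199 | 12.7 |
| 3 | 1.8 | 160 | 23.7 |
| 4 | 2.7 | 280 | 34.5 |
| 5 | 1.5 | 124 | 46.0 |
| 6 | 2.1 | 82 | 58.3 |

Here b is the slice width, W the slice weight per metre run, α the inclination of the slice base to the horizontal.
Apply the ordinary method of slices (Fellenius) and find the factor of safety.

FS = 1.29

Ordinary method of slices: FS = Σ[c'·Δl_i + (W_i cosα_i)·tanφ'] / Σ W_i sinα_i, with Δl_i = b_i / cosα_i.
Slice 1: Δl = 2.4/cos0.9° = 2.400 m; N'_1 = 50·cos0.9° = 50.0; c'Δl = 5.76; W sinα = 0.8
Slice 2: Δl = 3.2/cos12.7° = 3.280 m; N'_2 = 199·cos12.7° = 194.1; c'Δl = 7.87; W sinα = 43.7
Slice 3: Δl = 1.8/cos23.7° = 1.966 m; N'_3 = 160·cos23.7° = 146.5; c'Δl = 4.72; W sinα = 64.3
Slice 4: Δl = 2.7/cos34.5° = 3.276 m; N'_4 = 280·cos34.5° = 230.8; c'Δl = 7.86; W sinα = 158.6
Slice 5: Δl = 1.5/cos46.0° = 2.159 m; N'_5 = 124·cos46.0° = 86.1; c'Δl = 5.18; W sinα = 89.2
Slice 6: Δl = 2.1/cos58.3° = 3.996 m; N'_6 = 82·cos58.3° = 43.1; c'Δl = 9.59; W sinα = 69.8
Σc'Δl = 41.0 kN/m; ΣN' = 750.6 kN/m; ΣW sinα = 426.4 kN/m
Resisting = 41.0 + 750.6·tan34.2° = 41.0 + 510.1 = 551.1 kN/m
FS = 551.1 / 426.4 = 1.292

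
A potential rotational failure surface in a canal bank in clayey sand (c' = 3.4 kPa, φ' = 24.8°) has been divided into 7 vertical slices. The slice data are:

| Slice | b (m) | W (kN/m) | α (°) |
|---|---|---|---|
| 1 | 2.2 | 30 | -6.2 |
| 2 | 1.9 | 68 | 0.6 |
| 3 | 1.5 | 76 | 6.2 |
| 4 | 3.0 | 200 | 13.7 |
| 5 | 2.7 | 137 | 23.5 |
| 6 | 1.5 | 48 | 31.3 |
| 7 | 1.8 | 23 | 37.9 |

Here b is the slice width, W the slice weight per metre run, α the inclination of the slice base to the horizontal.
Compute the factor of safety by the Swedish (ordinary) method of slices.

FS = 2.10

Ordinary method of slices: FS = Σ[c'·Δl_i + (W_i cosα_i)·tanφ'] / Σ W_i sinα_i, with Δl_i = b_i / cosα_i.
Slice 1: Δl = 2.2/cos(-6.2°) = 2.213 m; N'_1 = 30·cos(-6.2°) = 29.8; c'Δl = 7.52; W sinα = -3.2
Slice 2: Δl = 1.9/cos0.6° = 1.900 m; N'_2 = 68·cos0.6° = 68.0; c'Δl = 6.46; W sinα = 0.7
Slice 3: Δl = 1.5/cos6.2° = 1.509 m; N'_3 = 76·cos6.2° = 75.6; c'Δl = 5.13; W sinα = 8.2
Slice 4: Δl = 3.0/cos13.7° = 3.088 m; N'_4 = 200·cos13.7° = 194.3; c'Δl = 10.50; W sinα = 47.4
Slice 5: Δl = 2.7/cos23.5° = 2.944 m; N'_5 = 137·cos23.5° = 125.6; c'Δl = 10.01; W sinα = 54.6
Slice 6: Δl = 1.5/cos31.3° = 1.755 m; N'_6 = 48·cos31.3° = 41.0; c'Δl = 5.97; W sinα = 24.9
Slice 7: Δl = 1.8/cos37.9° = 2.281 m; N'_7 = 23·cos37.9° = 18.1; c'Δl = 7.76; W sinα = 14.1
Σc'Δl = 53.3 kN/m; ΣN' = 552.5 kN/m; ΣW sinα = 146.7 kN/m
Resisting = 53.3 + 552.5·tan24.8° = 53.3 + 255.3 = 308.6 kN/m
FS = 308.6 / 146.7 = 2.103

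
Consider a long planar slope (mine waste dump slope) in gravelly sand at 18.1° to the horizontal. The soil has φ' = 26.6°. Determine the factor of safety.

FS = 1.53

For a dry cohesionless infinite slope the factor of safety is FS = tanφ' / tanβ.
FS = tan26.6° / tan18.1° = 0.5008 / 0.3269 = 1.532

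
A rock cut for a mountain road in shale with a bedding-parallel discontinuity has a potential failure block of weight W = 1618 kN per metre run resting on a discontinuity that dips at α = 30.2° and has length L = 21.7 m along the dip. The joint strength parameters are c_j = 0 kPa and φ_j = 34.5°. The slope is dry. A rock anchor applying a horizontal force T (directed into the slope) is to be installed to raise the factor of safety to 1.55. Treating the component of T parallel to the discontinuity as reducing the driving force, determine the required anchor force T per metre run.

T = 178 kN/m

Resolving forces along and normal to the sliding plane, with the horizontal anchor force T adding T·sinα to the effective normal force and T·cosα acting up the plane against the driving force:
FS = [c_jL + (W cosα + T sinα) tanφ_j] / [W sinα − T cosα]
Without the anchor: N' = 1398.4 kN/m, driving T_d = 813.9 kN/m, resisting R = 0·21.7 + 1398.4·tan34.5° = 961.1 kN/m, FS = 1.18.
Setting FS = 1.55 and solving for T:
1.55·(813.9 − T cos30.2°) = 961.1 + T sin30.2°·tan34.5°
T·(sin30.2°·tan34.5° + 1.55·cos30.2°) = 1.55·813.9 − 961.1
T·(0.5030·0.6873 + 1.55·0.8643) = 1261.5 − 961.1 = 300.4
T·1.6853 = 300.4
T = 178.3 kN/m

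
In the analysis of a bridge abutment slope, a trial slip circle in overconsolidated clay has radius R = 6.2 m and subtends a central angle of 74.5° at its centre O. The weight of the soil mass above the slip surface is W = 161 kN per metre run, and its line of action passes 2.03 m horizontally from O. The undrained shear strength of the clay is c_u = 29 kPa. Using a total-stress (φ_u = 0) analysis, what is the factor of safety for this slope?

Taking moments about the centre O, the resisting moment is provided by the undrained shear strength acting along the arc:
Arc length L_a = R·θ = 6.2·(74.5°·π/180) = 6.2·1.3003 = 8.06 m
M_R = c_u·L_a·R = 29·8.06·6.2 = 1449.5 kN·m/m
M_D = W·d = 161·2.03 = 326.8 kN·m/m
FS = M_R / M_D = 1449.5 / 326.8 = 4.435

FS = 4.43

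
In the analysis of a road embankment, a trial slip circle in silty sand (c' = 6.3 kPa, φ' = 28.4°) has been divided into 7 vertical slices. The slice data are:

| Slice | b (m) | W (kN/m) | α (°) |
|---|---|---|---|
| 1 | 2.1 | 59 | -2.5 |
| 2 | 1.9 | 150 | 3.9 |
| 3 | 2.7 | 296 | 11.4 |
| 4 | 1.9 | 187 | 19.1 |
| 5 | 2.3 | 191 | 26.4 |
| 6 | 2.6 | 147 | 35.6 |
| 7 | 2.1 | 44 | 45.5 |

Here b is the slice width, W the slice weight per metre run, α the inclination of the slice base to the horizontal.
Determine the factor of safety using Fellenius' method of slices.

Ordinary method of slices: FS = Σ[c'·Δl_i + (W_i cosα_i)·tanφ'] / Σ W_i sinα_i, with Δl_i = b_i / cosα_i.
Slice 1: Δl = 2.1/cos(-2.5°) = 2.102 m; N'_1 = 59·cos(-2.5°) = 58.9; c'Δl = 13.24; W sinα = -2.6
Slice 2: Δl = 1.9/cos3.9° = 1.904 m; N'_2 = 150·cos3.9° = 149.7; c'Δl = 12.00; W sinα = 10.2
Slice 3: Δl = 2.7/cos11.4° = 2.754 m; N'_3 = 296·cos11.4° = 290.2; c'Δl = 17.35; W sinα = 58.5
Slice 4: Δl = 1.9/cos19.1° = 2.011 m; N'_4 = 187·cos19.1° = 176.7; c'Δl = 12.67; W sinα = 61.2
Slice 5: Δl = 2.3/cos26.4° = 2.568 m; N'_5 = 191·cos26.4° = 171.1; c'Δl = 16.18; W sinα = 84.9
Slice 6: Δl = 2.6/cos35.6° = 3.198 m; N'_6 = 147·cos35.6° = 119.5; c'Δl = 20.15; W sinα = 85.6
Slice 7: Δl = 2.1/cos45.5° = 2.996 m; N'_7 = 44·cos45.5° = 30.8; c'Δl = 18.88; W sinα = 31.4
Σc'Δl = 110.5 kN/m; ΣN' = 996.9 kN/m; ΣW sinα = 329.2 kN/m
Resisting = 110.5 + 996.9·tan28.4° = 110.5 + 539.0 = 649.5 kN/m
FS = 649.5 / 329.2 = 1.973

FS = 1.97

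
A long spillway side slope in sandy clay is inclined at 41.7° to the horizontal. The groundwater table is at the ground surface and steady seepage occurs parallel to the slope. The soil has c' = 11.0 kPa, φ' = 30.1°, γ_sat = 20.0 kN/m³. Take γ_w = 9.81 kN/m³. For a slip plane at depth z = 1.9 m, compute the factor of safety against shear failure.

With seepage parallel to the slope and the water table at the surface, the effective normal stress on the slip plane uses the buoyant unit weight γ' = γ_sat − γ_w while the driving shear stress uses γ_sat:
FS = [c' + γ' z cos²β tanφ'] / [γ_sat z sinβ cosβ]
γ' = 20.0 − 9.81 = 10.19 kN/m³
Numerator = 11.0 + 10.19·1.9·cos²41.7°·tan30.1° = 11.0 + 10.19·1.9·0.5575·0.5797 = 17.257 kPa
Denominator = 20.0·1.9·sin41.7°·cos41.7° = 20.0·1.9·0.6652·0.7466 = 18.874 kPa
FS = 17.257 / 18.874 = 0.914

FS = 0.91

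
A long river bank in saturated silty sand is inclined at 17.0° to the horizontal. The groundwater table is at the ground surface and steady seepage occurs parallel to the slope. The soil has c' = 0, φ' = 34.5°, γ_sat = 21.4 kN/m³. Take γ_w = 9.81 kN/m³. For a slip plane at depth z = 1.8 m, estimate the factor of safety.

FS = 1.22

With seepage parallel to the slope and the water table at the surface, the effective normal stress on the slip plane uses the buoyant unit weight γ' = γ_sat − γ_w while the driving shear stress uses γ_sat:
FS = [c' + γ' z cos²β tanφ'] / [γ_sat z sinβ cosβ]
(For c' = 0 this reduces to FS = (γ'/γ_sat)·tanφ'/tanβ.)
γ' = 21.4 − 9.81 = 11.59 kN/m³
Numerator = 0.0 + 11.59·1.8·cos²17.0°·tan34.5° = 0.0 + 11.59·1.8·0.9145·0.6873 = 13.112 kPa
Denominator = 21.4·1.8·sin17.0°·cos17.0° = 21.4·1.8·0.2924·0.9563 = 10.770 kPa
FS = 13.112 / 10.770 = 1.217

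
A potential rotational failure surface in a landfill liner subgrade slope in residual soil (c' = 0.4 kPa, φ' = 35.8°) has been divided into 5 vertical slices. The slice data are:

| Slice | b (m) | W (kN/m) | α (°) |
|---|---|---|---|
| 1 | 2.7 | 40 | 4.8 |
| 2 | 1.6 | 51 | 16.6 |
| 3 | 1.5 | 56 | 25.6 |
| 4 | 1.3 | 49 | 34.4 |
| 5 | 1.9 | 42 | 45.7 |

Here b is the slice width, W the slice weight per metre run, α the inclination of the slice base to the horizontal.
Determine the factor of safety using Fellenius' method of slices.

FS = 1.55

Ordinary method of slices: FS = Σ[c'·Δl_i + (W_i cosα_i)·tanφ'] / Σ W_i sinα_i, with Δl_i = b_i / cosα_i.
Slice 1: Δl = 2.7/cos4.8° = 2.710 m; N'_1 = 40·cos4.8° = 39.9; c'Δl = 1.08; W sinα = 3.3
Slice 2: Δl = 1.6/cos16.6° = 1.670 m; N'_2 = 51·cos16.6° = 48.9; c'Δl = 0.67; W sinα = 14.6
Slice 3: Δl = 1.5/cos25.6° = 1.663 m; N'_3 = 56·cos25.6° = 50.5; c'Δl = 0.67; W sinα = 24.2
Slice 4: Δl = 1.3/cos34.4° = 1.576 m; N'_4 = 49·cos34.4° = 40.4; c'Δl = 0.63; W sinα = 27.7
Slice 5: Δl = 1.9/cos45.7° = 2.720 m; N'_5 = 42·cos45.7° = 29.3; c'Δl = 1.09; W sinα = 30.1
Σc'Δl = 4.1 kN/m; ΣN' = 209.0 kN/m; ΣW sinα = 99.9 kN/m
Resisting = 4.1 + 209.0·tan35.8° = 4.1 + 150.7 = 154.9 kN/m
FS = 154.9 / 99.9 = 1.551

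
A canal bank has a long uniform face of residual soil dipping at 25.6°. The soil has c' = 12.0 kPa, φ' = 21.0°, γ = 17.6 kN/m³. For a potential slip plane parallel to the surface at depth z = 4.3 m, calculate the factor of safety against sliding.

For an infinite slope with a slip plane parallel to the surface (no pore pressure): FS = [c' + γz cos²β tanφ'] / [γz sinβ cosβ].
γz = 17.6·4.3 = 75.68 kN/m²
Numerator = 12.0 + 75.68·cos²25.6°·tan21.0° = 12.0 + 75.68·0.8133·0.3839 = 35.627 kPa
Denominator = 75.68·sin25.6°·cos25.6° = 75.68·0.4321·0.9018 = 29.490 kPa
FS = 35.627 / 29.490 = 1.208

FS = 1.21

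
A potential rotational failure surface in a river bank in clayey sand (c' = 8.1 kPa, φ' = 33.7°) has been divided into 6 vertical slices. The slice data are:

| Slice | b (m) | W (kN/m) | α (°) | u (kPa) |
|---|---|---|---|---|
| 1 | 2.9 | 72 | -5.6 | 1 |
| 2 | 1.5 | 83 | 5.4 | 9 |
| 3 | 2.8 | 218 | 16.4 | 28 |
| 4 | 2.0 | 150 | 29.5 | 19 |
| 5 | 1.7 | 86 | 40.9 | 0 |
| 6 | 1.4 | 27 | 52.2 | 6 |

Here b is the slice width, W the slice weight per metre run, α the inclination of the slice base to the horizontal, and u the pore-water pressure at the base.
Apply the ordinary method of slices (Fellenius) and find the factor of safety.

FS = 1.85

Ordinary method of slices: FS = Σ[c'·Δl_i + (W_i cosα_i − u_i·Δl_i)·tanφ'] / Σ W_i sinα_i, with Δl_i = b_i / cosα_i.
Slice 1: Δl = 2.9/cos(-5.6°) = 2.914 m; N'_1 = 72·cos(-5.6°) − 1·2.914 = 68.7; c'Δl = 23.60; W sinα = -7.0
Slice 2: Δl = 1.5/cos5.4° = 1.507 m; N'_2 = 83·cos5.4° − 9·1.507 = 69.1; c'Δl = 12.20; W sinα = 7.8
Slice 3: Δl = 2.8/cos16.4° = 2.919 m; N'_3 = 218·cos16.4° − 28·2.919 = 127.4; c'Δl = 23.64; W sinα = 61.6
Slice 4: Δl = 2.0/cos29.5° = 2.298 m; N'_4 = 150·cos29.5° − 19·2.298 = 86.9; c'Δl = 18.61; W sinα = 73.9
Slice 5: Δl = 1.7/cos40.9° = 2.249 m; N'_5 = 86·cos40.9° − 0·2.249 = 65.0; c'Δl = 18.22; W sinα = 56.3
Slice 6: Δl = 1.4/cos52.2° = 2.284 m; N'_6 = 27·cos52.2° − 6·2.284 = 2.8; c'Δl = 18.50; W sinα = 21.3
Σc'Δl = 114.8 kN/m; ΣN' = 420.0 kN/m; ΣW sinα = 213.8 kN/m
Resisting = 114.8 + 420.0·tan33.7° = 114.8 + 280.1 = 394.9 kN/m
FS = 394.9 / 213.8 = 1.847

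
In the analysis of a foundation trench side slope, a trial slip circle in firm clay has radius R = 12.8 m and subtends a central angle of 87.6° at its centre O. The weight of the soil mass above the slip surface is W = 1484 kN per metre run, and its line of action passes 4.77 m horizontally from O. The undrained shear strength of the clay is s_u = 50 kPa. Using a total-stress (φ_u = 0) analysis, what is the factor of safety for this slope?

Taking moments about the centre O, the resisting moment is provided by the undrained shear strength acting along the arc:
Arc length L_a = R·θ = 12.8·(87.6°·π/180) = 12.8·1.5289 = 19.57 m
M_R = s_u·L_a·R = 50·19.57·12.8 = 12524.8 kN·m/m
M_D = W·d = 1484·4.77 = 7078.7 kN·m/m
FS = M_R / M_D = 12524.8 / 7078.7 = 1.769

FS = 1.77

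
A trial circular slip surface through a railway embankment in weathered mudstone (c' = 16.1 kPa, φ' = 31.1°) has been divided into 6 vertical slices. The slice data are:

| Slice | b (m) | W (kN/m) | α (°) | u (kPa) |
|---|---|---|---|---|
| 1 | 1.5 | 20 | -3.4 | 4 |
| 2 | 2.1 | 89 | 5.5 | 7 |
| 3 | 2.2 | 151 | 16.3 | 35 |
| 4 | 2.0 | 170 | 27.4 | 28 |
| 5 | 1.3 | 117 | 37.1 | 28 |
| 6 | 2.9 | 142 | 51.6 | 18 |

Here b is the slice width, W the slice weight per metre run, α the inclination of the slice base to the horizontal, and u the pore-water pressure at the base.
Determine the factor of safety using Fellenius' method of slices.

FS = 1.32

Ordinary method of slices: FS = Σ[c'·Δl_i + (W_i cosα_i − u_i·Δl_i)·tanφ'] / Σ W_i sinα_i, with Δl_i = b_i / cosα_i.
Slice 1: Δl = 1.5/cos(-3.4°) = 1.503 m; N'_1 = 20·cos(-3.4°) − 4·1.503 = 14.0; c'Δl = 24.19; W sinα = -1.2
Slice 2: Δl = 2.1/cos5.5° = 2.110 m; N'_2 = 89·cos5.5° − 7·2.110 = 73.8; c'Δl = 33.97; W sinα = 8.5
Slice 3: Δl = 2.2/cos16.3° = 2.292 m; N'_3 = 151·cos16.3° − 35·2.292 = 64.7; c'Δl = 36.90; W sinα = 42.4
Slice 4: Δl = 2.0/cos27.4° = 2.253 m; N'_4 = 170·cos27.4° − 28·2.253 = 87.9; c'Δl = 36.27; W sinα = 78.2
Slice 5: Δl = 1.3/cos37.1° = 1.630 m; N'_5 = 117·cos37.1° − 28·1.630 = 47.7; c'Δl = 26.24; W sinα = 70.6
Slice 6: Δl = 2.9/cos51.6° = 4.669 m; N'_6 = 142·cos51.6° − 18·4.669 = 4.2; c'Δl = 75.17; W sinα = 111.3
Σc'Δl = 232.7 kN/m; ΣN' = 292.2 kN/m; ΣW sinα = 309.8 kN/m
Resisting = 232.7 + 292.2·tan31.1° = 232.7 + 176.3 = 409.0 kN/m
FS = 409.0 / 309.8 = 1.320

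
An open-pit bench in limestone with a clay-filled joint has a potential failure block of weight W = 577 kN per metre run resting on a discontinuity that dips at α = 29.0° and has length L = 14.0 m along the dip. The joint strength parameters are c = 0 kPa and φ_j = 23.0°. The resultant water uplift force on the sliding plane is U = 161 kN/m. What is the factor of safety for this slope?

FS = 0.52

Resolving the block weight along and normal to the plane and applying the Mohr–Coulomb strength on the joint:
N' = W cosα − U = 577·cos29.0° − 161 = 343.7 kN/m
Driving force T = W sinα = 577·sin29.0° = 279.7 kN/m
Resisting force R = c·L + N'·tanφ_j = 0·14.0 + 343.7·tan23.0° = 0.0 + 145.9 = 145.9 kN/m
FS = R / T = 145.9 / 279.7 = 0.521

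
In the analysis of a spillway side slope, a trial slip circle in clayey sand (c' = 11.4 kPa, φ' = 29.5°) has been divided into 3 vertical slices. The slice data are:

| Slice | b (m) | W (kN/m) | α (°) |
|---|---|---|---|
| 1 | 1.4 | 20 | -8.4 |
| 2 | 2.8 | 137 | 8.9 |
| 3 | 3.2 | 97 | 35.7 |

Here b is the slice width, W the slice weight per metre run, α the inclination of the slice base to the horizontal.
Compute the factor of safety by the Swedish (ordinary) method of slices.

Ordinary method of slices: FS = Σ[c'·Δl_i + (W_i cosα_i)·tanφ'] / Σ W_i sinα_i, with Δl_i = b_i / cosα_i.
Slice 1: Δl = 1.4/cos(-8.4°) = 1.415 m; N'_1 = 20·cos(-8.4°) = 19.8; c'Δl = 16.13; W sinα = -2.9
Slice 2: Δl = 2.8/cos8.9° = 2.834 m; N'_2 = 137·cos8.9° = 135.4; c'Δl = 32.31; W sinα = 21.2
Slice 3: Δl = 3.2/cos35.7° = 3.940 m; N'_3 = 97·cos35.7° = 78.8; c'Δl = 44.92; W sinα = 56.6
Σc'Δl = 93.4 kN/m; ΣN' = 233.9 kN/m; ΣW sinα = 74.9 kN/m
Resisting = 93.4 + 233.9·tan29.5° = 93.4 + 132.3 = 225.7 kN/m
FS = 225.7 / 74.9 = 3.014

FS = 3.01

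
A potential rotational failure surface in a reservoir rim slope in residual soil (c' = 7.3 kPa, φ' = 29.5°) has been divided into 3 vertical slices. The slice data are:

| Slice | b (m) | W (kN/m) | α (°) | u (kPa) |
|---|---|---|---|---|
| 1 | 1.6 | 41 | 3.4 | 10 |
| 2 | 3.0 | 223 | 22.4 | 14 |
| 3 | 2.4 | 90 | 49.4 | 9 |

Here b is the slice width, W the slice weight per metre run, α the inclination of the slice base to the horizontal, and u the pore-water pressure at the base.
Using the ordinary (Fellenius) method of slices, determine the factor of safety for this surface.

Ordinary method of slices: FS = Σ[c'·Δl_i + (W_i cosα_i − u_i·Δl_i)·tanφ'] / Σ W_i sinα_i, with Δl_i = b_i / cosα_i.
Slice 1: Δl = 1.6/cos3.4° = 1.603 m; N'_1 = 41·cos3.4° − 10·1.603 = 24.9; c'Δl = 11.70; W sinα = 2.4
Slice 2: Δl = 3.0/cos22.4° = 3.245 m; N'_2 = 223·cos22.4° − 14·3.245 = 160.7; c'Δl = 23.69; W sinα = 85.0
Slice 3: Δl = 2.4/cos49.4° = 3.688 m; N'_3 = 90·cos49.4° − 9·3.688 = 25.4; c'Δl = 26.92; W sinα = 68.3
Σc'Δl = 62.3 kN/m; ΣN' = 211.0 kN/m; ΣW sinα = 155.7 kN/m
Resisting = 62.3 + 211.0·tan29.5° = 62.3 + 119.4 = 181.7 kN/m
FS = 181.7 / 155.7 = 1.167

FS = 1.17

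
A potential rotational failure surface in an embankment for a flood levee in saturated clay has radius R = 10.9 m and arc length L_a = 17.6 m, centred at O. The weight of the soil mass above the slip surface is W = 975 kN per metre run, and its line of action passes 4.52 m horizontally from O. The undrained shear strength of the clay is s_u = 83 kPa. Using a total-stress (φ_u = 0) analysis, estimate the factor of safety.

FS = 3.61

Taking moments about the centre O, the resisting moment is provided by the undrained shear strength acting along the arc:
M_R = s_u·L_a·R = 83·17.60·10.9 = 15922.7 kN·m/m
M_D = W·d = 975·4.52 = 4407.0 kN·m/m
FS = M_R / M_D = 15922.7 / 4407.0 = 3.613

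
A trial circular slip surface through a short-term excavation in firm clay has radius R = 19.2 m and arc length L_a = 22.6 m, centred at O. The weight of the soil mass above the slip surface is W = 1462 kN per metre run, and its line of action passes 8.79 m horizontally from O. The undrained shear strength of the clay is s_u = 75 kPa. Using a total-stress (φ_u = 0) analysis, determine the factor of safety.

Taking moments about the centre O, the resisting moment is provided by the undrained shear strength acting along the arc:
M_R = s_u·L_a·R = 75·22.60·19.2 = 32544.0 kN·m/m
M_D = W·d = 1462·8.79 = 12851.0 kN·m/m
FS = M_R / M_D = 32544.0 / 12851.0 = 2.532

FS = 2.53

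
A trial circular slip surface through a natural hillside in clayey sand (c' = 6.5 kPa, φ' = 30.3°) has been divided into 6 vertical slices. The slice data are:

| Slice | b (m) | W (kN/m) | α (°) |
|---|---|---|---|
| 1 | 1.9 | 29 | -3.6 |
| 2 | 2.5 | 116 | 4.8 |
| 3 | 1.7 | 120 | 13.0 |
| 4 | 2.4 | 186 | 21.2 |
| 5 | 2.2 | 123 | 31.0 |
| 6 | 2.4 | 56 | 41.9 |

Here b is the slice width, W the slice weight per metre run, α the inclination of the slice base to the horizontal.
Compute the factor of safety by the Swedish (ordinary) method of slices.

Ordinary method of slices: FS = Σ[c'·Δl_i + (W_i cosα_i)·tanφ'] / Σ W_i sinα_i, with Δl_i = b_i / cosα_i.
Slice 1: Δl = 1.9/cos(-3.6°) = 1.904 m; N'_1 = 29·cos(-3.6°) = 28.9; c'Δl = 12.37; W sinα = -1.8
Slice 2: Δl = 2.5/cos4.8° = 2.509 m; N'_2 = 116·cos4.8° = 115.6; c'Δl = 16.31; W sinα = 9.7
Slice 3: Δl = 1.7/cos13.0° = 1.745 m; N'_3 = 120·cos13.0° = 116.9; c'Δl = 11.34; W sinα = 27.0
Slice 4: Δl = 2.4/cos21.2° = 2.574 m; N'_4 = 186·cos21.2° = 173.4; c'Δl = 16.73; W sinα = 67.3
Slice 5: Δl = 2.2/cos31.0° = 2.567 m; N'_5 = 123·cos31.0° = 105.4; c'Δl = 16.68; W sinα = 63.3
Slice 6: Δl = 2.4/cos41.9° = 3.224 m; N'_6 = 56·cos41.9° = 41.7; c'Δl = 20.96; W sinα = 37.4
Σc'Δl = 94.4 kN/m; ΣN' = 582.0 kN/m; ΣW sinα = 202.9 kN/m
Resisting = 94.4 + 582.0·tan30.3° = 94.4 + 340.1 = 434.5 kN/m
FS = 434.5 / 202.9 = 2.141

FS = 2.14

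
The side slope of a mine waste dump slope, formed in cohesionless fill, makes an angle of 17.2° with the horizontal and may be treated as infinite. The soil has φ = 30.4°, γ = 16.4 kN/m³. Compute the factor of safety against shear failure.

For a dry cohesionless infinite slope the factor of safety is FS = tanφ / tanβ.
FS = tan30.4° / tan17.2° = 0.5867 / 0.3096 = 1.895

FS = 1.90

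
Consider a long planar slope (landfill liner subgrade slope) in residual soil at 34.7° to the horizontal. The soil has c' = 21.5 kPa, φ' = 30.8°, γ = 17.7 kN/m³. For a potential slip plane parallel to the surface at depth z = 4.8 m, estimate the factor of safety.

FS = 1.40

For an infinite slope with a slip plane parallel to the surface (no pore pressure): FS = [c' + γz cos²β tanφ'] / [γz sinβ cosβ].
γz = 17.7·4.8 = 84.96 kN/m²
Numerator = 21.5 + 84.96·cos²34.7°·tan30.8° = 21.5 + 84.96·0.6759·0.5961 = 55.733 kPa
Denominator = 84.96·sin34.7°·cos34.7° = 84.96·0.5693·0.8221 = 39.764 kPa
FS = 55.733 / 39.764 = 1.402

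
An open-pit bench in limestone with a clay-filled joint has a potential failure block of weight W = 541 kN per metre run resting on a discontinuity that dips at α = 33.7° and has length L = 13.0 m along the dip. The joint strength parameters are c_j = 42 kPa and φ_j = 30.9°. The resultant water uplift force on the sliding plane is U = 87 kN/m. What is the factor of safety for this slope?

FS = 2.54

Resolving the block weight along and normal to the plane and applying the Mohr–Coulomb strength on the joint:
N' = W cosα − U = 541·cos33.7° − 87 = 363.1 kN/m
Driving force T = W sinα = 541·sin33.7° = 300.2 kN/m
Resisting force R = c_j·L + N'·tanφ_j = 42·13.0 + 363.1·tan30.9° = 546.0 + 217.3 = 763.3 kN/m
FS = R / T = 763.3 / 300.2 = 2.543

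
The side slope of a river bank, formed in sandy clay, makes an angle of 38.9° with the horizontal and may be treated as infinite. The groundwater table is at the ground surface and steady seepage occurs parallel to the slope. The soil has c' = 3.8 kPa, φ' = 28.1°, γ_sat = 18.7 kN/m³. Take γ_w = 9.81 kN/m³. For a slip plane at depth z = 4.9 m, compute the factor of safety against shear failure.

With seepage parallel to the slope and the water table at the surface, the effective normal stress on the slip plane uses the buoyant unit weight γ' = γ_sat − γ_w while the driving shear stress uses γ_sat:
FS = [c' + γ' z cos²β tanφ'] / [γ_sat z sinβ cosβ]
γ' = 18.7 − 9.81 = 8.89 kN/m³
Numerator = 3.8 + 8.89·4.9·cos²38.9°·tan28.1° = 3.8 + 8.89·4.9·0.6057·0.5340 = 17.887 kPa
Denominator = 18.7·4.9·sin38.9°·cos38.9° = 18.7·4.9·0.6280·0.7782 = 44.780 kPa
FS = 17.887 / 44.780 = 0.399

FS = 0.40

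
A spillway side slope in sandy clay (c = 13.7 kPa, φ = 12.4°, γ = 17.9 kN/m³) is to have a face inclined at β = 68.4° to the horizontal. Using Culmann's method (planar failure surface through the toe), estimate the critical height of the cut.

Culmann's analysis gives the critical failure plane at α_cr = (β + φ)/2 = (68.4 + 12.4)/2 = 40.4°, and the critical height
H_c = (4c/γ) · sinβ cosφ / [1 − cos(β − φ)]
    = (4·13.7/17.9) · sin68.4°·cos12.4° / [1 − cos(56.0°)]
    = 3.061 · 0.9298·0.9767 / [1 − 0.5592]
    = 3.061 · 0.9081 / 0.4408
    = 6.31 m

H_c = 6.31 m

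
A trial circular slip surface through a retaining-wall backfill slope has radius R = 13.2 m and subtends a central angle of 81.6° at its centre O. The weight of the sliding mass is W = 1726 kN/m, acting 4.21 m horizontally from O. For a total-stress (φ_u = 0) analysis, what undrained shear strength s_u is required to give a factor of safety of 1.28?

FS = s_u·L_a·R / (W·d), so s_u = FS·W·d / (L_a·R).
Arc length L_a = R·θ = 13.2·(81.6°·π/180) = 13.2·1.4242 = 18.80 m
s_u = 1.28·1726·4.21 / (18.80·13.2) = 9301.1 / 248.15 = 37.48 kPa

s_u = 37.5 kPa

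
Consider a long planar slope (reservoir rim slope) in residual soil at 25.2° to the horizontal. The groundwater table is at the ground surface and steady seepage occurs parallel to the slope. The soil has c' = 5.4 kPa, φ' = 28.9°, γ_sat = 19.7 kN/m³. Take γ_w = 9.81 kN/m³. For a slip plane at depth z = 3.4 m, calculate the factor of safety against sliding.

With seepage parallel to the slope and the water table at the surface, the effective normal stress on the slip plane uses the buoyant unit weight γ' = γ_sat − γ_w while the driving shear stress uses γ_sat:
FS = [c' + γ' z cos²β tanφ'] / [γ_sat z sinβ cosβ]
γ' = 19.7 − 9.81 = 9.89 kN/m³
Numerator = 5.4 + 9.89·3.4·cos²25.2°·tan28.9° = 5.4 + 9.89·3.4·0.8187·0.5520 = 20.597 kPa
Denominator = 19.7·3.4·sin25.2°·cos25.2° = 19.7·3.4·0.4258·0.9048 = 25.804 kPa
FS = 20.597 / 25.804 = 0.798

FS = 0.80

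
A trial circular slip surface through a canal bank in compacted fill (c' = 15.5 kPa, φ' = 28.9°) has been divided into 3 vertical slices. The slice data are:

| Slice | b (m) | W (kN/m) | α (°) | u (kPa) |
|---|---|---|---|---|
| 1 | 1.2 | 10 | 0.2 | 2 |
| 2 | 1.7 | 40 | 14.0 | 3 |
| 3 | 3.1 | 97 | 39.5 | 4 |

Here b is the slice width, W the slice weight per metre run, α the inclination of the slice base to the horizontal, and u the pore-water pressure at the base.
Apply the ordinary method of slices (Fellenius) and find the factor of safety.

FS = 2.29

Ordinary method of slices: FS = Σ[c'·Δl_i + (W_i cosα_i − u_i·Δl_i)·tanφ'] / Σ W_i sinα_i, with Δl_i = b_i / cosα_i.
Slice 1: Δl = 1.2/cos0.2° = 1.200 m; N'_1 = 10·cos0.2° − 2·1.200 = 7.6; c'Δl = 18.60; W sinα = 0.0
Slice 2: Δl = 1.7/cos14.0° = 1.752 m; N'_2 = 40·cos14.0° − 3·1.752 = 33.6; c'Δl = 27.16; W sinα = 9.7
Slice 3: Δl = 3.1/cos39.5° = 4.017 m; N'_3 = 97·cos39.5° − 4·4.017 = 58.8; c'Δl = 62.27; W sinα = 61.7
Σc'Δl = 108.0 kN/m; ΣN' = 99.9 kN/m; ΣW sinα = 71.4 kN/m
Resisting = 108.0 + 99.9·tan28.9° = 108.0 + 55.2 = 163.2 kN/m
FS = 163.2 / 71.4 = 2.285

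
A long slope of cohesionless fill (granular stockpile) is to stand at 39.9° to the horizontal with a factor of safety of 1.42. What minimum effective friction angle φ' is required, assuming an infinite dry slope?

φ' = 49.9°

FS = tanφ'/tanβ ⇒ tanφ' = FS · tanβ = 1.42 · tan39.9° = 1.1873
φ' = arctan(1.1873) = 49.89°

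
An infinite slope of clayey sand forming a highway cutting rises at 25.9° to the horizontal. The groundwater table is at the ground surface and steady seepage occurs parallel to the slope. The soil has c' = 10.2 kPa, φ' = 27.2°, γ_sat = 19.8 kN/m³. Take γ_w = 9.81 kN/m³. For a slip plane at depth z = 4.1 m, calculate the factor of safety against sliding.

FS = 0.85

With seepage parallel to the slope and the water table at the surface, the effective normal stress on the slip plane uses the buoyant unit weight γ' = γ_sat − γ_w while the driving shear stress uses γ_sat:
FS = [c' + γ' z cos²β tanφ'] / [γ_sat z sinβ cosβ]
γ' = 19.8 − 9.81 = 9.99 kN/m³
Numerator = 10.2 + 9.99·4.1·cos²25.9°·tan27.2° = 10.2 + 9.99·4.1·0.8092·0.5139 = 27.234 kPa
Denominator = 19.8·4.1·sin25.9°·cos25.9° = 19.8·4.1·0.4368·0.8996 = 31.898 kPa
FS = 27.234 / 31.898 = 0.854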